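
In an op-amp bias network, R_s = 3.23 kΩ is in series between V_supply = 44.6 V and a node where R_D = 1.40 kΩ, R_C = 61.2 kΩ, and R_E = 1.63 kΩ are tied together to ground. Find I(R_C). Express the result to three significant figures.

I ≈ 0.136 mA

Equivalent of the parallel group: R_p = 0.7440 kΩ.
V_A by voltage divider: V_A = 44.6 × 0.7440/(3.23 + 0.7440) = 8.350 V.
I(R_C) = V_A / R_C = 8.350/61.2 = 0.1364 mA.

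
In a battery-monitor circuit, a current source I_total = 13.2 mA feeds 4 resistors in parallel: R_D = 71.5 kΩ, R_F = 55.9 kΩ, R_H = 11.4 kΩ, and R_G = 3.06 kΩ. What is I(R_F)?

I ≈ 0.529 mA

ΣG = 1/71.5 + 1/55.9 + 1/11.4 + 1/3.06 = 0.4464.
Current divider: I(R_F) = I_total · G_k/ΣG = 13.2 × (0.01789/0.4464) = 13.2 × 0.04007 = 0.5290 mA.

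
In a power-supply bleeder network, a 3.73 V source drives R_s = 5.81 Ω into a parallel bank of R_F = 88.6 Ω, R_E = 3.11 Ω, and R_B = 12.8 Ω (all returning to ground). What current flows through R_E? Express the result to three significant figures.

Combine the parallel branches: R_p = (1/88.6 + 1/3.11 + 1/12.8)⁻¹ = 2.433 Ω.
V_A by voltage divider: V_A = 3.73 × 2.433/(5.81 + 2.433) = 1.101 V.
Branch current I = V_A/R_E = 1.101/3.11 = 0.3540 A.
(Equivalently: I_total = 0.4525 A, then current-divider fraction G_k/ΣG = 0.7824.)

I ≈ 0.354 A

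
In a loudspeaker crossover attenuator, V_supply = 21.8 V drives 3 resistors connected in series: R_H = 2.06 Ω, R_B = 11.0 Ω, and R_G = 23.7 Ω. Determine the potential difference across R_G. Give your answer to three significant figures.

V ≈ 14.1 V

Total series resistance ΣR = 2.06 + 11.0 + 23.7 = 36.76 Ω.
By the voltage-divider rule, V = 21.8 × 23.70/36.76 = 14.05 V.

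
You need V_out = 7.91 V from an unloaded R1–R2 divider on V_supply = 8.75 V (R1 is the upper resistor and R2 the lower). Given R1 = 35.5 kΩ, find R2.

R2 ≈ 334 kΩ

The divider ratio is R2/(R1+R2) = 7.91/8.75 = 0.9040.
R2 = R1 · 0.9040/(1 − 0.9040) = 334.3 kΩ.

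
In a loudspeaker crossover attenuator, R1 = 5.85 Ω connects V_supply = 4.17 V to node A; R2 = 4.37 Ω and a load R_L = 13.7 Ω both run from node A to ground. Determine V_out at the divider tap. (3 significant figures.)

V_out ≈ 1.51 V

First combine the lower leg with the load: R2 ‖ R_L = 3.313 Ω.
Then V_out = V_supply · R2'/(R1 + R2') = 4.17 × 3.313/9.163 = 1.508 V.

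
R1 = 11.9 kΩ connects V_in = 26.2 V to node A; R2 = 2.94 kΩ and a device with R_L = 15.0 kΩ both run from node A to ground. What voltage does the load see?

First combine the lower leg with the load: R2 ‖ R_L = 2.458 kΩ.
Voltage divider with the loaded lower leg: V_out = 26.2 × 2.458/(11.9 + 2.458) = 26.2 × 0.1712 = 4.486 V.

V_out ≈ 4.49 V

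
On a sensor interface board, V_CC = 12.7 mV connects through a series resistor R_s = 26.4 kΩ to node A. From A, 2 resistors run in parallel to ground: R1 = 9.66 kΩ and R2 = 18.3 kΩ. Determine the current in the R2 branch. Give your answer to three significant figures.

I ≈ 0.134 µA

Equivalent of the parallel group: R_p = 6.323 kΩ.
Node voltage V_A = V_CC · R_p/(R_s + R_p) = 12.7 × 0.1932 = 2.454 mV.
Branch current I = V_A/R2 = 2.454/18.3 = 0.1341 µA.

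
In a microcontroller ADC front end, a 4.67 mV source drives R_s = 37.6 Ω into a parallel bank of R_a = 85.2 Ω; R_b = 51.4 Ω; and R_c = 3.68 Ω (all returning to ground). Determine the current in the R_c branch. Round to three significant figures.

Parallel bank: R_p = 1/(1/85.2 + 1/51.4 + 1/3.68) = 3.301 Ω.
V_A by voltage divider: V_A = 4.67 × 3.301/(37.6 + 3.301) = 0.3769 mV.
Branch current I = V_A/R_c = 0.3769/3.68 = 0.1024 mA.
(Equivalently: I_total = 0.1142 mA, then current-divider fraction G_k/ΣG = 0.8970.)

I ≈ 0.102 mA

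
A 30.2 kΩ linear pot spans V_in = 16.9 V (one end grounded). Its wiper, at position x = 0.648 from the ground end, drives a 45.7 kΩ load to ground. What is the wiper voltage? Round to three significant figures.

Split the track: R_lower = x·R_p = 19.57 kΩ, R_upper = (1−x)·R_p = 10.63 kΩ.
(x·R_p) ‖ R_L = 13.70 kΩ.
Loaded-divider output: V_out = 16.9 × 0.5631 = 9.517 V.

V_out ≈ 9.52 V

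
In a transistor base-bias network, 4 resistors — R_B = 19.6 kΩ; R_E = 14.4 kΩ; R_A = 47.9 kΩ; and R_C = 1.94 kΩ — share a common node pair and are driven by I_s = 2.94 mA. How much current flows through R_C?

I ≈ 2.31 mA

Total conductance ΣG = 1/19.6 + 1/14.4 + 1/47.9 + 1/1.94 = 0.6568 (units of 1/kΩ).
R_C takes the fraction G_k/ΣG = 0.5155/0.6568 = 0.7848, so I = 2.94 × 0.7848 = 2.307 mA.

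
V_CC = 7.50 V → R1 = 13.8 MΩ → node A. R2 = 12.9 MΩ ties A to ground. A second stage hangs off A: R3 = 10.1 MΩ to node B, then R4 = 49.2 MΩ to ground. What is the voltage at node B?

V_B ≈ 2.70 V

Looking into the second stage from A: R3 + R4 = 59.30 MΩ appears in parallel with R2.
R2 ‖ (R3+R4) = 10.60 MΩ.
V_A = 7.50 × 10.60/(13.8 + 10.60) = 3.257 V.
Stage 2 is unloaded, so V_B = V_A · R4/(R3+R4) = 3.257 × 49.2/59.30 = 2.703 V.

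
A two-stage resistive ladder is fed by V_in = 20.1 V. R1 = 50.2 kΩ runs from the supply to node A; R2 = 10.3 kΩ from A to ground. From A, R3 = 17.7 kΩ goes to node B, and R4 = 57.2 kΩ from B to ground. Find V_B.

V_B ≈ 2.35 V

Node A sees R2 in parallel with the series input of stage 2, R3 + R4 = 74.90 kΩ.
R2 ‖ (R3+R4) = 9.055 kΩ.
So V_A = 20.1 × 0.1528 = 3.072 V.
Then the unloaded second divider: V_B = V_A × R4/(R3+R4) = 3.072 × 0.7637 = 2.346 V.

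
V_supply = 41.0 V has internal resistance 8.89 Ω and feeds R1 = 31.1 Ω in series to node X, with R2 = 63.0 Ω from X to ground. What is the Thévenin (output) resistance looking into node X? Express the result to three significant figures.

R_th ≈ 24.5 Ω

R1' = 8.89 + 31.1 = 39.99 Ω (source resistance + R1).
With V_supply suppressed (replaced by a short), R_th = R1' ‖ R2 = (39.99 × 63.0)/(39.99 + 63.0) = 24.46 Ω.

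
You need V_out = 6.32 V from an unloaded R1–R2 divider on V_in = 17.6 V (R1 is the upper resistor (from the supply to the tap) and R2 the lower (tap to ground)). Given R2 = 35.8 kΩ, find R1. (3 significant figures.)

Required fraction k = V_out/V_in = 0.3591.
So R1 = R2 · (V_in/V_out − 1) = 35.8 × (17.6/6.32 − 1) = 35.8 × 1.785 = 63.90 kΩ.

R1 ≈ 63.9 kΩ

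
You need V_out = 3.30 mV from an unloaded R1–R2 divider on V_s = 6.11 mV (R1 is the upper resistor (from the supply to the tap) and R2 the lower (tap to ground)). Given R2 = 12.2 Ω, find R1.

R1 ≈ 10.4 Ω

Required fraction k = V_out/V_s = 0.5401.
R1 = R2·(1/k − 1) = 12.2 × 0.8515 = 10.39 Ω.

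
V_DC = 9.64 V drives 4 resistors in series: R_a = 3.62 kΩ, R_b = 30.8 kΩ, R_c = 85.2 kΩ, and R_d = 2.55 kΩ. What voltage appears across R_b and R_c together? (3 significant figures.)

V ≈ 9.15 V

Total series resistance ΣR = 3.62 + 30.8 + 85.2 + 2.55 = 122.2 kΩ.
R_{R_b..R_c} = 30.8 + 85.2 = 116.0 kΩ.
V = V_DC · R/ΣR = 9.64 × 0.9495 = 9.153 V.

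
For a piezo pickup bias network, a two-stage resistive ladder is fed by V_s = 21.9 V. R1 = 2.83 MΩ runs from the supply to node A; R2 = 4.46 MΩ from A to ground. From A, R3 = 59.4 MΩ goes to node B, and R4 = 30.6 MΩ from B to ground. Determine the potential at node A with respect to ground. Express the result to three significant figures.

Node A sees R2 in parallel with the series input of stage 2, R3 + R4 = 90.00 MΩ.
Effective lower resistance at A: R2 ‖ 90.00 = 4.249 MΩ.
First divider: V_A = V_s · 4.249/(2.83 + 4.249) = 13.15 V.

V_A ≈ 13.1 V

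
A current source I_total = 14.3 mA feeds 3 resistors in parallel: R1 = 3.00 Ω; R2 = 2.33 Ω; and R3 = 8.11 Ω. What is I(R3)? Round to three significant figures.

Total conductance ΣG = 1/3.00 + 1/2.33 + 1/8.11 = 0.8858 (units of 1/Ω).
By the current-divider rule, I = I_total · G_k/ΣG = 14.3 × 0.1392 = 1.991 mA.

I ≈ 1.99 mA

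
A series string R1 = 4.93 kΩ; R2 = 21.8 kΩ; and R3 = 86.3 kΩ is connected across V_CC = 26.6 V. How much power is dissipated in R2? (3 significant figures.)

P ≈ 1.21 mW

The common current is I = 26.6/113.0 = 0.2353 mA.
P(R2) = I²·R2 = (0.2353)² × 21.8 = 1.207 mW.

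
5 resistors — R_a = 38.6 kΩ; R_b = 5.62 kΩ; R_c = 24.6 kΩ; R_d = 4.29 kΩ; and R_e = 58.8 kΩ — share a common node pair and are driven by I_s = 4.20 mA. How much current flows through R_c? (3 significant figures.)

I ≈ 0.345 mA

Total conductance ΣG = 1/38.6 + 1/5.62 + 1/24.6 + 1/4.29 + 1/58.8 = 0.4946 (units of 1/kΩ).
By the current-divider rule, I = I_s · G_k/ΣG = 4.20 × 0.08219 = 0.3452 mA.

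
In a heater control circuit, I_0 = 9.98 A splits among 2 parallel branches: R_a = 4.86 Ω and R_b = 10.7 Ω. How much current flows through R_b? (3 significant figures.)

I ≈ 3.12 A

For two parallel branches, I_k = I_0 · (other R)/(sum of R).
I(R_b) = 9.98 × 4.86/(4.86 + 10.7) = 9.98 × 0.3123 = 3.117 A.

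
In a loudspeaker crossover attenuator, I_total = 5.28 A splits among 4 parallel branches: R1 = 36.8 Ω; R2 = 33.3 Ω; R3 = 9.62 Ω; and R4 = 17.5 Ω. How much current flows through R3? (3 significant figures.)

Conductances: ΣG = 1/36.8 + 1/33.3 + 1/9.62 + 1/17.5 = 0.2183 (1/Ω).
By the current-divider rule, I = I_total · G_k/ΣG = 5.28 × 0.4762 = 2.514 A.

I ≈ 2.51 A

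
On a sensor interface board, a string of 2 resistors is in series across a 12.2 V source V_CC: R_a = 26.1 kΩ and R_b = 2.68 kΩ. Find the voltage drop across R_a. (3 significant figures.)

V ≈ 11.1 V

Total series resistance ΣR = 26.1 + 2.68 = 28.78 kΩ.
Voltage divider: V = V_CC · (26.10 / 28.78) = 12.2 × 0.9069 = 11.06 V.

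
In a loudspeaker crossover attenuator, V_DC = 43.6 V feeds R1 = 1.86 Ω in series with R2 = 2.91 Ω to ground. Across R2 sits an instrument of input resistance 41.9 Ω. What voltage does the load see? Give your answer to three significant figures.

First combine the lower leg with the load: R2 ‖ R_L = 2.721 Ω.
Now apply the divider: V_out = 43.6 × 0.5940 = 25.90 V.
(Unloaded it would be 26.6 V; the load pulls it down.)

V_out ≈ 25.9 V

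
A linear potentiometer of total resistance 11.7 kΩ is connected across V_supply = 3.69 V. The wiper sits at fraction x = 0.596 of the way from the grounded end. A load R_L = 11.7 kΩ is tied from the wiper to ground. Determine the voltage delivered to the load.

V_out ≈ 1.77 V

Split the track: R_lower = x·R_p = 6.973 kΩ, R_upper = (1−x)·R_p = 4.727 kΩ.
R_L loads the lower segment: effective lower R = 4.369 kΩ.
Then V_out = V_supply · 4.369/(4.727 + 4.369) = 1.772 V.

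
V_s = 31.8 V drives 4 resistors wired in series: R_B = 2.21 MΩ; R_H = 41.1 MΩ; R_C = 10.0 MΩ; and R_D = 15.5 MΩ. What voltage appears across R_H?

Series total: ΣR = 2.21 + 41.1 + 10.0 + 15.5 = 68.81 MΩ.
V = V_s · R/ΣR = 31.8 × 0.5973 = 18.99 V.

V ≈ 19.0 V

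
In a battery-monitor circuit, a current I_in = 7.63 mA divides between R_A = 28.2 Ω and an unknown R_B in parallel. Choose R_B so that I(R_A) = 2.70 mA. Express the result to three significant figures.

R_B ≈ 15.4 Ω

In a two-way split, I_A/I_in = R_B/(R_A + R_B).
2.70/7.63 = R_B/(R_A + R_B) → R_B = R_A · (0.3539)/(1 − 0.3539) = 28.2 × 0.5477 = 15.44 Ω.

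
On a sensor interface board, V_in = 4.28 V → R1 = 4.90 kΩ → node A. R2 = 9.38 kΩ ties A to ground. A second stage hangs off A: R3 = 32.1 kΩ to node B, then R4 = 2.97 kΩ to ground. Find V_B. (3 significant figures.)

Node A sees R2 in parallel with the series input of stage 2, R3 + R4 = 35.07 kΩ.
Effective lower resistance at A: R2 ‖ 35.07 = 7.401 kΩ.
V_A = 4.28 × 7.401/(4.90 + 7.401) = 2.575 V.
Stage 2 is unloaded, so V_B = V_A · R4/(R3+R4) = 2.575 × 2.97/35.07 = 0.2181 V.

V_B ≈ 0.218 V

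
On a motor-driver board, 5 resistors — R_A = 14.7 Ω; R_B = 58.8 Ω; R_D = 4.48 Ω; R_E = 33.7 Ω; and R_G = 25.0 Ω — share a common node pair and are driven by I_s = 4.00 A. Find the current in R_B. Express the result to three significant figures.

Conductances: ΣG = 1/14.7 + 1/58.8 + 1/4.48 + 1/33.7 + 1/25.0 = 0.3779 (1/Ω).
Current divider: I(R_B) = I_s · G_k/ΣG = 4.00 × (0.01701/0.3779) = 4.00 × 0.04500 = 0.1800 A.

I ≈ 0.180 A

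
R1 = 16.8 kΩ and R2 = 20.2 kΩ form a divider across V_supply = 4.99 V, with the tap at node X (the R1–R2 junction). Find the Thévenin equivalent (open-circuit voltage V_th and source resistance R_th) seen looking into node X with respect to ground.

V_th ≈ 2.72 V, R_th ≈ 9.17 kΩ

With X open, the divider is unloaded: V_th = 4.99 × 20.2/37.00 = 2.724 V.
Looking into X with the source shorted: R_th = R1·R2/(R1+R2) = 16.80 × 20.2/37.00 = 9.172 kΩ.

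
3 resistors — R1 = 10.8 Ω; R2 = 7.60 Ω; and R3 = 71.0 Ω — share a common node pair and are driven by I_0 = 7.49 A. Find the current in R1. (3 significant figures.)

I ≈ 2.91 A

Total conductance ΣG = 1/10.8 + 1/7.60 + 1/71.0 = 0.2383 (units of 1/Ω).
R1 takes the fraction G_k/ΣG = 0.09259/0.2383 = 0.3886, so I = 7.49 × 0.3886 = 2.911 A.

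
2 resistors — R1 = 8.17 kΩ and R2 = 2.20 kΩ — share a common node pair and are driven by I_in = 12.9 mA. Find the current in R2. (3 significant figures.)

For two parallel branches, I_k = I_in · (other R)/(sum of R).
I(R2) = 12.9 × 8.17/(8.17 + 2.20) = 12.9 × 0.7878 = 10.16 mA.

I ≈ 10.2 mA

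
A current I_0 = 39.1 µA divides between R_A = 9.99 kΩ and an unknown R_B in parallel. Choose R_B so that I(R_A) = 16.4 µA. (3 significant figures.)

The fraction through R_A equals R_B/(R_A+R_B).
16.4/39.1 = R_B/(R_A + R_B) → R_B = R_A · (0.4194)/(1 − 0.4194) = 9.99 × 0.7225 = 7.217 kΩ.

R_B ≈ 7.22 kΩ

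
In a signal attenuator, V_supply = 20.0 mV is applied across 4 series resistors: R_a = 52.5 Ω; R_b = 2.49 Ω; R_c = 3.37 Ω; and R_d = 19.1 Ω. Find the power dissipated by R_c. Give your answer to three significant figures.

Series current I = V_supply/ΣR = 20.0/77.46 = 0.2582 mA.
V(R_c) = I·R = 0.8701 mV; P = V·I = 0.8701 × 0.2582 = 0.2247 µW.

P ≈ 0.225 µW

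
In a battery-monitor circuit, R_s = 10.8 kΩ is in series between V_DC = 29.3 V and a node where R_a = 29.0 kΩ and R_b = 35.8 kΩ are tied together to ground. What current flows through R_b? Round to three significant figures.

Equivalent of the parallel group: R_p = 16.02 kΩ.
V_A by voltage divider: V_A = 29.3 × 16.02/(10.8 + 16.02) = 17.50 V.
I(R_b) = V_A / R_b = 17.50/35.8 = 0.4889 mA.

I ≈ 0.489 mA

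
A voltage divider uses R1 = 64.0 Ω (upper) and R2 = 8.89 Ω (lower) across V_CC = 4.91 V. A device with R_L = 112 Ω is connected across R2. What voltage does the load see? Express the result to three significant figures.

V_out ≈ 0.560 V

The load sits in parallel with R2, giving an effective lower resistance R2' = R2·R_L/(R2+R_L) = 8.236 Ω.
Voltage divider with the loaded lower leg: V_out = 4.91 × 8.236/(64.0 + 8.236) = 4.91 × 0.1140 = 0.5598 V.
(Unloaded it would be 0.599 V; the load pulls it down.)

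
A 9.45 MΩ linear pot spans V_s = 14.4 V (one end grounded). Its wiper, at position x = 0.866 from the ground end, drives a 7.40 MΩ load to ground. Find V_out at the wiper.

Split the track: R_lower = x·R_p = 8.184 MΩ, R_upper = (1−x)·R_p = 1.266 MΩ.
R_L loads the lower segment: effective lower R = 3.886 MΩ.
V_out = 14.4 × 3.886/(1.266 + 3.886) = 10.86 V.

V_out ≈ 10.9 V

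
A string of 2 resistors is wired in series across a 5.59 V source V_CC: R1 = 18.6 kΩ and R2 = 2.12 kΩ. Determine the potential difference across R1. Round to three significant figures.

Total series resistance ΣR = 18.6 + 2.12 = 20.72 kΩ.
Voltage divider: V = V_CC · (18.60 / 20.72) = 5.59 × 0.8977 = 5.018 V.

V ≈ 5.02 V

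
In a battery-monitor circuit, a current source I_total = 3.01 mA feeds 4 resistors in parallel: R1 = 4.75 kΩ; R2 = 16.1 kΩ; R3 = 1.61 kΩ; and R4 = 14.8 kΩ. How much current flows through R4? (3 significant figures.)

Conductances: ΣG = 1/4.75 + 1/16.1 + 1/1.61 + 1/14.8 = 0.9613 (1/kΩ).
R4 takes the fraction G_k/ΣG = 0.06757/0.9613 = 0.07029, so I = 3.01 × 0.07029 = 0.2116 mA.

I ≈ 0.212 mA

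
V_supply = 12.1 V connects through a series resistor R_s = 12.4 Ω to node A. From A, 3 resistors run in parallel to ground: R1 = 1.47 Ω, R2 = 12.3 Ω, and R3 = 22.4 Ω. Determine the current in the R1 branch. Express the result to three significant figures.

Equivalent of the parallel group: R_p = 1.240 Ω.
Node voltage V_A = V_supply · R_p/(R_s + R_p) = 12.1 × 0.09093 = 1.100 V.
I(R1) = V_A / R1 = 1.100/1.47 = 0.7485 A.

I ≈ 0.748 A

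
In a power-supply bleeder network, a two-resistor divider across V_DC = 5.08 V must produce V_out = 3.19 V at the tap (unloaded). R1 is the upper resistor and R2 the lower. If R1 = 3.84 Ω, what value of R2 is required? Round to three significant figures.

V_out/V_DC = R2/(R1+R2) = 0.6280.
R2 = R1 · 0.6280/(1 − 0.6280) = 6.481 Ω.

R2 ≈ 6.48 Ω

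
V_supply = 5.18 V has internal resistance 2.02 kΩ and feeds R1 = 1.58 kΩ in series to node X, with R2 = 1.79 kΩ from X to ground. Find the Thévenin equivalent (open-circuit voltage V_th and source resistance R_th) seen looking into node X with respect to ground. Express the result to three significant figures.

V_th ≈ 1.72 V, R_th ≈ 1.20 kΩ

R1' = 2.02 + 1.58 = 3.600 kΩ (source resistance + R1).
Open-circuit (no load on X): V_th = V_supply · R2/(R1' + R2) = 5.18 × 1.79/(3.600 + 1.79) = 1.720 V.
Zeroing V_supply shorts the top of R1' to ground, so R_th = R1' ‖ R2 = 1.196 kΩ.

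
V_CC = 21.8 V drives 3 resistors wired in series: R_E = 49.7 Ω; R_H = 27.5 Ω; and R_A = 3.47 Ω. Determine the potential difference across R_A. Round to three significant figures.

V ≈ 0.938 V

Series total: ΣR = 49.7 + 27.5 + 3.47 = 80.67 Ω.
Voltage divider: V = V_CC · (3.470 / 80.67) = 21.8 × 0.04301 = 0.9377 V.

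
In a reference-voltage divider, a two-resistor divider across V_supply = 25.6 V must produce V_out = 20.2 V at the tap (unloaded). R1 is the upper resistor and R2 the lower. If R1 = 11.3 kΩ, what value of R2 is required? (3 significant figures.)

V_out/V_supply = R2/(R1+R2) = 0.7891.
So R2 = R1 · V_out/(V_supply − V_out) = 11.3 × 20.2/(25.6 − 20.2) = 11.3 × 3.741 = 42.27 kΩ.

R2 ≈ 42.3 kΩ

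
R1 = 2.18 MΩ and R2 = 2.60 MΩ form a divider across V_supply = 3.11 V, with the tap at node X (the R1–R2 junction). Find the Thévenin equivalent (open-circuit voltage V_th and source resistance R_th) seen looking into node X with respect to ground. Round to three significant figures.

V_th ≈ 1.69 V, R_th ≈ 1.19 MΩ

Open-circuit (no load on X): V_th = V_supply · R2/(R1 + R2) = 3.11 × 2.60/(2.180 + 2.60) = 1.692 V.
Zeroing V_supply shorts the top of R1 to ground, so R_th = R1 ‖ R2 = 1.186 MΩ.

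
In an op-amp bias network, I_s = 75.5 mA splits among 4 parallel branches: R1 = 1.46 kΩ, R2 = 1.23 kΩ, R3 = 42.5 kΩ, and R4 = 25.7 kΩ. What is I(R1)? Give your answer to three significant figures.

Conductances: ΣG = 1/1.46 + 1/1.23 + 1/42.5 + 1/25.7 = 1.560 (1/kΩ).
R1 takes the fraction G_k/ΣG = 0.6849/1.560 = 0.4390, so I = 75.5 × 0.4390 = 33.14 mA.

I ≈ 33.1 mA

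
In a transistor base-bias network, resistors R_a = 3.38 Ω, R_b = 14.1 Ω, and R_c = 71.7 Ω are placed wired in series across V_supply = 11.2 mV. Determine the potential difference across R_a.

V ≈ 0.424 mV

Series total: ΣR = 3.38 + 14.1 + 71.7 = 89.18 Ω.
By the voltage-divider rule, V = 11.2 × 3.380/89.18 = 0.4245 mV.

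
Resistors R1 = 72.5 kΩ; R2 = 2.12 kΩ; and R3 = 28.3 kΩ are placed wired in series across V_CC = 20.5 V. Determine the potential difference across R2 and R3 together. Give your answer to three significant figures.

ΣR = 72.5 + 2.12 + 28.3 = 102.9 kΩ.
R_{R2..R3} = 2.12 + 28.3 = 30.42 kΩ.
V = V_CC · R/ΣR = 20.5 × 0.2956 = 6.059 V.

V ≈ 6.06 V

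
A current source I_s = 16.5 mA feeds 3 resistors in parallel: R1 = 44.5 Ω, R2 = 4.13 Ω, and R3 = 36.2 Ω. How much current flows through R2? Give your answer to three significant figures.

Total conductance ΣG = 1/44.5 + 1/4.13 + 1/36.2 = 0.2922 (units of 1/Ω).
Current divider: I(R2) = I_s · G_k/ΣG = 16.5 × (0.2421/0.2922) = 16.5 × 0.8286 = 13.67 mA.

I ≈ 13.7 mA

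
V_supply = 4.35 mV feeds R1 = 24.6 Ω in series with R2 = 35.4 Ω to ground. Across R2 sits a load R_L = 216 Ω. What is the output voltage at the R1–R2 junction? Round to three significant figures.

R2 ‖ R_L = (35.4 × 216)/(35.4 + 216) = 30.42 Ω.
Then V_out = V_supply · R2'/(R1 + R2') = 4.35 × 30.42/55.02 = 2.405 mV.
(Unloaded it would be 2.57 mV; the load pulls it down.)

V_out ≈ 2.40 mV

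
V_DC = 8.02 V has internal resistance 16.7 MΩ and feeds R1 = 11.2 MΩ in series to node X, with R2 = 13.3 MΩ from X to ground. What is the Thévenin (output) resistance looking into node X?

R1' = 16.7 + 11.2 = 27.90 MΩ (source resistance + R1).
Looking into X with the source shorted: R_th = R1'·R2/(R1'+R2) = 27.90 × 13.3/41.20 = 9.007 MΩ.

R_th ≈ 9.01 MΩ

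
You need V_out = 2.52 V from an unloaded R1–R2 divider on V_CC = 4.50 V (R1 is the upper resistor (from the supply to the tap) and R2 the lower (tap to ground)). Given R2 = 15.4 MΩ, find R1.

R1 ≈ 12.1 MΩ

The divider ratio is R2/(R1+R2) = 2.52/4.50 = 0.5600.
R1 = R2·(1/k − 1) = 15.4 × 0.7857 = 12.10 MΩ.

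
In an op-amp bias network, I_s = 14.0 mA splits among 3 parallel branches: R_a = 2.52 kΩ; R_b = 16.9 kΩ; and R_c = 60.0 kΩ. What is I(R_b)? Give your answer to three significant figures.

I ≈ 1.75 mA

ΣG = 1/2.52 + 1/16.9 + 1/60.0 = 0.4727.
Current divider: I(R_b) = I_s · G_k/ΣG = 14.0 × (0.05917/0.4727) = 14.0 × 0.1252 = 1.753 mA.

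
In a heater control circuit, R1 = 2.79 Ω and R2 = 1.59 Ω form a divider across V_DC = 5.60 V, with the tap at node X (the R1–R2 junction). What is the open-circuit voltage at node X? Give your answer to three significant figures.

V_th ≈ 2.03 V

Open-circuit (no load on X): V_th = V_DC · R2/(R1 + R2) = 5.60 × 1.59/(2.790 + 1.59) = 2.033 V.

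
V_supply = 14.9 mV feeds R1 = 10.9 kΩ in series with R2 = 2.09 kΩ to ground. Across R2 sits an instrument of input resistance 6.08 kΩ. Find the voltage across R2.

R2 ‖ R_L = (2.09 × 6.08)/(2.09 + 6.08) = 1.555 kΩ.
Then V_out = V_supply · R2'/(R1 + R2') = 14.9 × 1.555/12.46 = 1.861 mV.

V_out ≈ 1.86 mV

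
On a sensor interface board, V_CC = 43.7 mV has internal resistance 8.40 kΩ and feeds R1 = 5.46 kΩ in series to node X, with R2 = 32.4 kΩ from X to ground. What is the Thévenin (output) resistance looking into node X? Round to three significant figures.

R1' = 8.40 + 5.46 = 13.86 kΩ (source resistance + R1).
Zeroing V_CC shorts the top of R1' to ground, so R_th = R1' ‖ R2 = 9.707 kΩ.

R_th ≈ 9.71 kΩ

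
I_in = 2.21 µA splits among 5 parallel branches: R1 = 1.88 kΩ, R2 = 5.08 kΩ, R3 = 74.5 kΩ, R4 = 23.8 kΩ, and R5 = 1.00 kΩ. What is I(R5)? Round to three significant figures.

Total conductance ΣG = 1/1.88 + 1/5.08 + 1/74.5 + 1/23.8 + 1/1.00 = 1.784 (units of 1/kΩ).
By the current-divider rule, I = I_in · G_k/ΣG = 2.21 × 0.5605 = 1.239 µA.

I ≈ 1.24 µA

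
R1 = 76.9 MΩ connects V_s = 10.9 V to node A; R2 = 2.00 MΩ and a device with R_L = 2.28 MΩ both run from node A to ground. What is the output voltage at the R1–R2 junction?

R2 ‖ R_L = (2.00 × 2.28)/(2.00 + 2.28) = 1.065 MΩ.
Then V_out = V_s · R2'/(R1 + R2') = 10.9 × 1.065/77.97 = 0.1490 V.
(Unloaded it would be 0.276 V; the load pulls it down.)

V_out ≈ 0.149 V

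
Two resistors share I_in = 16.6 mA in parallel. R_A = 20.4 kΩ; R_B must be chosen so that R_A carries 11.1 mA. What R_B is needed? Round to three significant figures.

R_B ≈ 41.2 kΩ

The fraction through R_A equals R_B/(R_A+R_B).
With f = 0.6687, R_B = R_A · f/(1−f) = 20.4 × 2.018 = 41.17 kΩ.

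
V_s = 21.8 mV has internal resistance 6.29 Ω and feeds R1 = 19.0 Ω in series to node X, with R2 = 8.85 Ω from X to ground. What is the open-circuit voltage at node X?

R1' = 6.29 + 19.0 = 25.29 Ω (source resistance + R1).
Open-circuit (no load on X): V_th = V_s · R2/(R1' + R2) = 21.8 × 8.85/(25.29 + 8.85) = 5.651 mV.

V_th ≈ 5.65 mV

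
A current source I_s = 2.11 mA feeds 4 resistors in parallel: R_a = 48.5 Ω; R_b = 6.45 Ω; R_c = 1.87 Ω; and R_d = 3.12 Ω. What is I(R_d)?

ΣG = 1/48.5 + 1/6.45 + 1/1.87 + 1/3.12 = 1.031.
By the current-divider rule, I = I_s · G_k/ΣG = 2.11 × 0.3109 = 0.6560 mA.

I ≈ 0.656 mA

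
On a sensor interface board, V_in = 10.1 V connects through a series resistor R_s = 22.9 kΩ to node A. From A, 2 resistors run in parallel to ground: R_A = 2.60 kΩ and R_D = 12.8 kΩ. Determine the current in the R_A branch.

Combine the parallel branches: R_p = (1/2.60 + 1/12.8)⁻¹ = 2.161 kΩ.
V_A by voltage divider: V_A = 10.1 × 2.161/(22.9 + 2.161) = 0.8709 V.
I(R_A) = V_A / R_A = 0.8709/2.60 = 0.3350 mA.

I ≈ 0.335 mA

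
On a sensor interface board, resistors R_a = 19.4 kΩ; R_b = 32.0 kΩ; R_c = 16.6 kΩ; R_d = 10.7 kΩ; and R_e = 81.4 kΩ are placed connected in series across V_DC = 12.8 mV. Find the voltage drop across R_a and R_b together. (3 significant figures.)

Series total: ΣR = 19.4 + 32.0 + 16.6 + 10.7 + 81.4 = 160.1 kΩ.
R_{R_a..R_b} = 19.4 + 32.0 = 51.40 kΩ.
By the voltage-divider rule, V = 12.8 × 51.40/160.1 = 4.109 mV.

V ≈ 4.11 mV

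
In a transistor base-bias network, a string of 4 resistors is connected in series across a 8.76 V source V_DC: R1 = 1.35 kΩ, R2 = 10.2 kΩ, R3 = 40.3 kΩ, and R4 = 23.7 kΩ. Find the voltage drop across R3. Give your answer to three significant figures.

V ≈ 4.67 V

Series total: ΣR = 1.35 + 10.2 + 40.3 + 23.7 = 75.55 kΩ.
Voltage divider: V = V_DC · (40.30 / 75.55) = 8.76 × 0.5334 = 4.673 V.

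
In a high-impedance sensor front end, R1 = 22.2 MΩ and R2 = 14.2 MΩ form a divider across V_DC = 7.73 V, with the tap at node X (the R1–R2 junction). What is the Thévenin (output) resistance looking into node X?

R_th ≈ 8.66 MΩ

Zeroing V_DC shorts the top of R1 to ground, so R_th = R1 ‖ R2 = 8.660 MΩ.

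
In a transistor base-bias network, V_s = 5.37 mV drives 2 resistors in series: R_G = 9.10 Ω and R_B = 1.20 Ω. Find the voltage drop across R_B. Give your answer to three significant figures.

ΣR = 9.10 + 1.20 = 10.30 Ω.
Voltage divider: V = V_s · (1.200 / 10.30) = 5.37 × 0.1165 = 0.6256 mV.

V ≈ 0.626 mV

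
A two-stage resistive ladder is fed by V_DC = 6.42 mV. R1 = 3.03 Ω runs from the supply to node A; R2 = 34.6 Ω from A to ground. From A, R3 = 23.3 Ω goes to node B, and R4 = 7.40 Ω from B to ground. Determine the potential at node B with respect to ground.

V_B ≈ 1.30 mV

The second stage (R3 + R4 = 30.70 Ω) loads node A in parallel with R2.
R2 ‖ (R3+R4) = 16.27 Ω.
First divider: V_A = V_DC · 16.27/(3.03 + 16.27) = 5.412 mV.
Then the unloaded second divider: V_B = V_A × R4/(R3+R4) = 5.412 × 0.2410 = 1.305 mV.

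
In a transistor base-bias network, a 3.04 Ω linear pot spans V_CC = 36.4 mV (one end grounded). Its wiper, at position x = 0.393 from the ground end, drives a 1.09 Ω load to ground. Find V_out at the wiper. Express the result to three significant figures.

Lower segment x·R_p = 1.195 Ω; upper segment (1−x)·R_p = 1.845 Ω.
Lower segment in parallel with the load: 1.195 ‖ 1.09 = 0.5700 Ω.
V_out = 36.4 × 0.5700/(1.845 + 0.5700) = 8.590 mV.

V_out ≈ 8.59 mV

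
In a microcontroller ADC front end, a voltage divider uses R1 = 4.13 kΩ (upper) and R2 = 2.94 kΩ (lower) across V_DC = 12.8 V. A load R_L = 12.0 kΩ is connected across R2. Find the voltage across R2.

V_out ≈ 4.66 V

The load sits in parallel with R2, giving an effective lower resistance R2' = R2·R_L/(R2+R_L) = 2.361 kΩ.
Now apply the divider: V_out = 12.8 × 0.3638 = 4.656 V.
(Unloaded it would be 5.32 V; the load pulls it down.)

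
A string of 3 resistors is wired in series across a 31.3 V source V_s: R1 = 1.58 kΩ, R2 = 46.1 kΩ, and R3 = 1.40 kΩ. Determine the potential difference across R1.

ΣR = 1.58 + 46.1 + 1.40 = 49.08 kΩ.
Voltage divider: V = V_s · (1.580 / 49.08) = 31.3 × 0.03219 = 1.008 V.

V ≈ 1.01 V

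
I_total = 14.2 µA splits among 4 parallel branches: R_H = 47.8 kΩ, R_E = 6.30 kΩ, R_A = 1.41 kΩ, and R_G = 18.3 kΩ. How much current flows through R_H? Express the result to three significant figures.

I ≈ 0.315 µA

Conductances: ΣG = 1/47.8 + 1/6.30 + 1/1.41 + 1/18.3 = 0.9435 (1/kΩ).
Current divider: I(R_H) = I_total · G_k/ΣG = 14.2 × (0.02092/0.9435) = 14.2 × 0.02217 = 0.3149 µA.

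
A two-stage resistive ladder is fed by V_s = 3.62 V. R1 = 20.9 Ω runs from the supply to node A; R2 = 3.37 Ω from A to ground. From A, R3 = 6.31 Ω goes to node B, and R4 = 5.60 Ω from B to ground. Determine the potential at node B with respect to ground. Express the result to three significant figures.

The second stage (R3 + R4 = 11.91 Ω) loads node A in parallel with R2.
Effective lower resistance at A: R2 ‖ 11.91 = 2.627 Ω.
V_A = 3.62 × 2.627/(20.9 + 2.627) = 0.4042 V.
Then the unloaded second divider: V_B = V_A × R4/(R3+R4) = 0.4042 × 0.4702 = 0.1900 V.

V_B ≈ 0.190 V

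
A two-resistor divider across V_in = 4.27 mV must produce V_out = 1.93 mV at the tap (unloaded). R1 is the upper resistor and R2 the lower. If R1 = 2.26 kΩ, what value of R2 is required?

R2 ≈ 1.86 kΩ

Required fraction k = V_out/V_in = 0.4520.
Rearranging, R2 = R1·k/(1−k) = 2.26 × 0.8248 = 1.864 kΩ.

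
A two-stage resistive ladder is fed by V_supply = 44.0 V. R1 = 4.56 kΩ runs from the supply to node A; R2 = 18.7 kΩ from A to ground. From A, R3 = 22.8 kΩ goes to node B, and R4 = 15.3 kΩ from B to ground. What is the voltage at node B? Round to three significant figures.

The second stage (R3 + R4 = 38.10 kΩ) loads node A in parallel with R2.
Effective lower resistance at A: R2 ‖ 38.10 = 12.54 kΩ.
So V_A = 44.0 × 0.7334 = 32.27 V.
Stage 2 is unloaded, so V_B = V_A · R4/(R3+R4) = 32.27 × 15.3/38.10 = 12.96 V.

V_B ≈ 13.0 V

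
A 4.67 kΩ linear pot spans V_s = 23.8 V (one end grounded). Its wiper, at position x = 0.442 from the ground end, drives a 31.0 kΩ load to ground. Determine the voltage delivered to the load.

V_out ≈ 10.1 V

Split the track: R_lower = x·R_p = 2.064 kΩ, R_upper = (1−x)·R_p = 2.606 kΩ.
(x·R_p) ‖ R_L = 1.935 kΩ.
Then V_out = V_s · 1.935/(2.606 + 1.935) = 10.14 V.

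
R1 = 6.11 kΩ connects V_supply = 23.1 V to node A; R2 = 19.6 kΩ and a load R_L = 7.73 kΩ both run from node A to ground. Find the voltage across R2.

V_out ≈ 11.0 V

The load sits in parallel with R2, giving an effective lower resistance R2' = R2·R_L/(R2+R_L) = 5.544 kΩ.
Now apply the divider: V_out = 23.1 × 0.4757 = 10.99 V.
(Unloaded it would be 17.6 V; the load pulls it down.)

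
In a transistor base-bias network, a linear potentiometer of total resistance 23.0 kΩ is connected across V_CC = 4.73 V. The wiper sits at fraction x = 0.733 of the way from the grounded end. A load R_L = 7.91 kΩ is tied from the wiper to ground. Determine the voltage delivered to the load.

V_out ≈ 2.21 V

Split the track: R_lower = x·R_p = 16.86 kΩ, R_upper = (1−x)·R_p = 6.141 kΩ.
(x·R_p) ‖ R_L = 5.384 kΩ.
V_out = 4.73 × 5.384/(6.141 + 5.384) = 2.210 V.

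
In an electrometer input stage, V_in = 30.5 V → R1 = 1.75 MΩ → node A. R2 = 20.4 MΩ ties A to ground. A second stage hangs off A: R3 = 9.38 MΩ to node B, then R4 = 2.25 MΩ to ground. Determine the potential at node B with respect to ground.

V_B ≈ 4.77 V

Looking into the second stage from A: R3 + R4 = 11.63 MΩ appears in parallel with R2.
Effective lower resistance at A: R2 ‖ 11.63 = 7.407 MΩ.
So V_A = 30.5 × 0.8089 = 24.67 V.
V_B = V_A × 0.1935 = 4.773 V.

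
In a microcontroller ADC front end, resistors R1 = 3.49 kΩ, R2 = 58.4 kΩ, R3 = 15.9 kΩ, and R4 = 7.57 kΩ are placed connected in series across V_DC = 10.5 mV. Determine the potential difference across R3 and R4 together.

V ≈ 2.89 mV

ΣR = 3.49 + 58.4 + 15.9 + 7.57 = 85.36 kΩ.
R_{R3..R4} = 15.9 + 7.57 = 23.47 kΩ.
V = V_DC · R/ΣR = 10.5 × 0.2750 = 2.887 mV.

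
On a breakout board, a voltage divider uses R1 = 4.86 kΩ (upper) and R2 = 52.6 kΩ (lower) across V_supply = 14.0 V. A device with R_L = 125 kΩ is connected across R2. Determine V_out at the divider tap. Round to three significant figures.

V_out ≈ 12.4 V

The load sits in parallel with R2, giving an effective lower resistance R2' = R2·R_L/(R2+R_L) = 37.02 kΩ.
Voltage divider with the loaded lower leg: V_out = 14.0 × 37.02/(4.86 + 37.02) = 14.0 × 0.8840 = 12.38 V.
(Unloaded it would be 12.8 V; the load pulls it down.)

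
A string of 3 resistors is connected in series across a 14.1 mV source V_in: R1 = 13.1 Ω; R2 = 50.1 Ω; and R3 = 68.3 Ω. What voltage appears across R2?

V ≈ 5.37 mV

ΣR = 13.1 + 50.1 + 68.3 = 131.5 Ω.
Voltage divider: V = V_in · (50.10 / 131.5) = 14.1 × 0.3810 = 5.372 mV.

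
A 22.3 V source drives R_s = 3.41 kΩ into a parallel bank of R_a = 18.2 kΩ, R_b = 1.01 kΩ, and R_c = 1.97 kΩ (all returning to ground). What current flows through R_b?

I ≈ 3.51 mA

Combine the parallel branches: R_p = (1/18.2 + 1/1.01 + 1/1.97)⁻¹ = 0.6441 kΩ.
V_A = 22.3 × 0.6441/4.054 = 3.543 V.
Branch current I = V_A/R_b = 3.543/1.01 = 3.508 mA.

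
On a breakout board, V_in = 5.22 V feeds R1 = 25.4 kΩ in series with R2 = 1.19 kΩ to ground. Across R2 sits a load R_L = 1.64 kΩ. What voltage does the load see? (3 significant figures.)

R2 ‖ R_L = (1.19 × 1.64)/(1.19 + 1.64) = 0.6896 kΩ.
Voltage divider with the loaded lower leg: V_out = 5.22 × 0.6896/(25.4 + 0.6896) = 5.22 × 0.02643 = 0.1380 V.
(Unloaded it would be 0.234 V; the load pulls it down.)

V_out ≈ 0.138 V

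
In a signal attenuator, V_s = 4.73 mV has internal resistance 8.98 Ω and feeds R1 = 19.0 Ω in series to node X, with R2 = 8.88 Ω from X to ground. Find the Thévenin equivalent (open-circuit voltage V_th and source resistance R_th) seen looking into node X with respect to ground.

R1' = 8.98 + 19.0 = 27.98 Ω (source resistance + R1).
Open-circuit (no load on X): V_th = V_s · R2/(R1' + R2) = 4.73 × 8.88/(27.98 + 8.88) = 1.140 mV.
With V_s suppressed (replaced by a short), R_th = R1' ‖ R2 = (27.98 × 8.88)/(27.98 + 8.88) = 6.741 Ω.

V_th ≈ 1.14 mV, R_th ≈ 6.74 Ω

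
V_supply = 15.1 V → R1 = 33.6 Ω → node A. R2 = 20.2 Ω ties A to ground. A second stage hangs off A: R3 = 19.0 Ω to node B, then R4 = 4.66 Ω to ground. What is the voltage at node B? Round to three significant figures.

Looking into the second stage from A: R3 + R4 = 23.66 Ω appears in parallel with R2.
R2 ‖ (R3+R4) = 10.90 Ω.
First divider: V_A = V_supply · 10.90/(33.6 + 10.90) = 3.698 V.
Stage 2 is unloaded, so V_B = V_A · R4/(R3+R4) = 3.698 × 4.66/23.66 = 0.7283 V.

V_B ≈ 0.728 V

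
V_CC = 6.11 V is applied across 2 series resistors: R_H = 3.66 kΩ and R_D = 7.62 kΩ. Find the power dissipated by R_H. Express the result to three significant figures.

Series current I = V_CC/ΣR = 6.11/11.28 = 0.5417 mA.
P(R_H) = I²·R_H = (0.5417)² × 3.66 = 1.074 mW.

P ≈ 1.07 mW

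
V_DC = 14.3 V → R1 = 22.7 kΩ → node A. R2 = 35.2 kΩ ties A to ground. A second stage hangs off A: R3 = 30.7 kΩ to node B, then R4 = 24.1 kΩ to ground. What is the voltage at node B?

V_B ≈ 3.05 V

Node A sees R2 in parallel with the series input of stage 2, R3 + R4 = 54.80 kΩ.
R2 ‖ (R3+R4) = 21.43 kΩ.
V_A = 14.3 × 21.43/(22.7 + 21.43) = 6.945 V.
V_B = V_A × 0.4398 = 3.054 V.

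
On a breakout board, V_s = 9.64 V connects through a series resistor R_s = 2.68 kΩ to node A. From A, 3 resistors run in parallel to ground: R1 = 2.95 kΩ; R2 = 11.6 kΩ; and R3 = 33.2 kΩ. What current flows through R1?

Combine the parallel branches: R_p = (1/2.95 + 1/11.6 + 1/33.2)⁻¹ = 2.196 kΩ.
V_A by voltage divider: V_A = 9.64 × 2.196/(2.68 + 2.196) = 4.342 V.
Branch current I = V_A/R1 = 4.342/2.95 = 1.472 mA.

I ≈ 1.47 mA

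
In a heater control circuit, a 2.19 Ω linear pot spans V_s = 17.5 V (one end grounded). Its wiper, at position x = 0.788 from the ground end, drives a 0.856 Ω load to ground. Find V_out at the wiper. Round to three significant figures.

V_out ≈ 9.66 V

Lower segment x·R_p = 1.726 Ω; upper segment (1−x)·R_p = 0.4643 Ω.
(x·R_p) ‖ R_L = 0.5722 Ω.
Then V_out = V_s · 0.5722/(0.4643 + 0.5722) = 9.661 V.
(Unloaded: V_out = x·V_s = 13.8 V.)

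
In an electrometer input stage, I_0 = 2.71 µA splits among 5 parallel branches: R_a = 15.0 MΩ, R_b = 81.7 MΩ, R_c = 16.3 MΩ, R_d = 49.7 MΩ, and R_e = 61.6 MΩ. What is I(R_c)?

I ≈ 0.941 µA

ΣG = 1/15.0 + 1/81.7 + 1/16.3 + 1/49.7 + 1/61.6 = 0.1766.
By the current-divider rule, I = I_0 · G_k/ΣG = 2.71 × 0.3474 = 0.9414 µA.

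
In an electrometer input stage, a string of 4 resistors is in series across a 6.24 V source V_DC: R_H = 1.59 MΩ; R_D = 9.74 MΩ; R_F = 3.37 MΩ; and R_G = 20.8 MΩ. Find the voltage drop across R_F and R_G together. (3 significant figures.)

Total series resistance ΣR = 1.59 + 9.74 + 3.37 + 20.8 = 35.50 MΩ.
R_{R_F..R_G} = 3.37 + 20.8 = 24.17 MΩ.
By the voltage-divider rule, V = 6.24 × 24.17/35.50 = 4.248 V.

V ≈ 4.25 V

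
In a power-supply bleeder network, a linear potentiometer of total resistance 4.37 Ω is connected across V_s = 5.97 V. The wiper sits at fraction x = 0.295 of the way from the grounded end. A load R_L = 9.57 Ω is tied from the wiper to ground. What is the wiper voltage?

V_out ≈ 1.61 V

Lower segment x·R_p = 1.289 Ω; upper segment (1−x)·R_p = 3.081 Ω.
(x·R_p) ‖ R_L = 1.136 Ω.
V_out = 5.97 × 1.136/(3.081 + 1.136) = 1.608 V.
(Unloaded: V_out = x·V_s = 1.76 V.)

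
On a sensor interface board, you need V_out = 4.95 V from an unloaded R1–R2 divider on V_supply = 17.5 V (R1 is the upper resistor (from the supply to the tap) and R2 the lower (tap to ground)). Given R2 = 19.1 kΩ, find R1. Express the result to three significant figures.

R1 ≈ 48.4 kΩ

V_out/V_supply = R2/(R1+R2) = 0.2829.
R1 = R2·(1/k − 1) = 19.1 × 2.535 = 48.43 kΩ.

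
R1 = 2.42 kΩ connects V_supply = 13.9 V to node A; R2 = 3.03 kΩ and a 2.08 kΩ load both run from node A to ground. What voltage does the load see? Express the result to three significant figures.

V_out ≈ 4.69 V

R2 ‖ R_L = (3.03 × 2.08)/(3.03 + 2.08) = 1.233 kΩ.
Voltage divider with the loaded lower leg: V_out = 13.9 × 1.233/(2.42 + 1.233) = 13.9 × 0.3376 = 4.693 V.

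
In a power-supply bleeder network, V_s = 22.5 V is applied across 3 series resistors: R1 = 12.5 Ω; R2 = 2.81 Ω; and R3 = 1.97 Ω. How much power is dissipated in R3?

The common current is I = 22.5/17.28 = 1.302 A.
P(R3) = I²·R3 = (1.302)² × 1.97 = 3.340 W.

P ≈ 3.34 W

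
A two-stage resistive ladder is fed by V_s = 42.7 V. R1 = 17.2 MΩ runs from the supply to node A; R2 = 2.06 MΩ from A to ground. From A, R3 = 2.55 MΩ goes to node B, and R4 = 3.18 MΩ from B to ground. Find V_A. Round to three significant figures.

The second stage (R3 + R4 = 5.730 MΩ) loads node A in parallel with R2.
Effective lower resistance at A: R2 ‖ 5.730 = 1.515 MΩ.
So V_A = 42.7 × 0.08096 = 3.457 V.

V_A ≈ 3.46 V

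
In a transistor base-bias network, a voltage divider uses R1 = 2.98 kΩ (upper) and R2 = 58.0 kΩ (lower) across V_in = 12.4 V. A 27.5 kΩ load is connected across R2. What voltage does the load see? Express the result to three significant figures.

First combine the lower leg with the load: R2 ‖ R_L = 18.65 kΩ.
Then V_out = V_in · R2'/(R1 + R2') = 12.4 × 18.65/21.63 = 10.69 V.
(Unloaded it would be 11.8 V; the load pulls it down.)

V_out ≈ 10.7 V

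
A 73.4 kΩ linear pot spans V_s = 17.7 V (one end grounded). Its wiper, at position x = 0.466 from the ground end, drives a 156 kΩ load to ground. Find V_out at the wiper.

Lower segment x·R_p = 34.20 kΩ; upper segment (1−x)·R_p = 39.20 kΩ.
Lower segment in parallel with the load: 34.20 ‖ 156 = 28.05 kΩ.
V_out = 17.7 × 28.05/(39.20 + 28.05) = 7.384 V.

V_out ≈ 7.38 V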